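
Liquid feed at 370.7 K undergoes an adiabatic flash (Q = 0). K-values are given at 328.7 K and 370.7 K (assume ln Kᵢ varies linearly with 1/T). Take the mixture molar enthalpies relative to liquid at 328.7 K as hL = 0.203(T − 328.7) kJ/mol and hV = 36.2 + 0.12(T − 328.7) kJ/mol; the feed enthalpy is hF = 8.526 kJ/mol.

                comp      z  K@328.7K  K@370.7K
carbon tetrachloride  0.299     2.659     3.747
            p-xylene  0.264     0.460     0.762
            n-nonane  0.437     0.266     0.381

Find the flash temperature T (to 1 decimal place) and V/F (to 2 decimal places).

Adiabatic flash: solve Rachford–Rice at each trial T, then check hF = ψ·hV(T) + (1−ψ)·hL(T).
  T = 328.7 K: K = (2.659, 0.460, 0.266), RR gives ψ = 0.030, H_out = 1.074 kJ/mol
  T = 370.7 K: K = (3.747, 0.762, 0.381), RR gives ψ = 0.356, H_out = 20.159 kJ/mol
  T = 349.7 K: K = (3.189, 0.601, 0.322), RR gives ψ = 0.198, H_out = 11.083 kJ/mol
  T = 339.2 K: K = (2.920, 0.528, 0.293), RR gives ψ = 0.117, H_out = 6.276 kJ/mol
  T = 344.4 K: K = (3.052, 0.564, 0.307), RR gives ψ = 0.158, H_out = 8.694 kJ/mol
  T = 341.8 K: K = (2.986, 0.546, 0.300), RR gives ψ = 0.138, H_out = 7.496 kJ/mol
  T = 343.1 K: K = (3.019, 0.555, 0.304), RR gives ψ = 0.148, H_out = 8.097 kJ/mol
Linear interpolation between T = 343.1 (H_out = 8.097) and T = 344.4 (H_out = 8.694) on hF = 8.526 gives T ≈ 344.0 K, at which ψ = 0.15.

T = 344.0 K, V/F = 0.15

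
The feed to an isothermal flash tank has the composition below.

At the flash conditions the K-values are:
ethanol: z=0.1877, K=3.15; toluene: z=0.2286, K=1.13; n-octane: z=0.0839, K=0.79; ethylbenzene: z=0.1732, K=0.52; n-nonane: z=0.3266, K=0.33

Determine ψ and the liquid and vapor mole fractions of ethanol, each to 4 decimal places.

ψ = 0.1276, x_ethanol = 0.1473, y_ethanol = 0.4640

Let ψ = V/F and solve Σ zᵢ(Kᵢ−1)/(1+ψ(Kᵢ−1)) = 0.
g(0) = ΣzᵢKᵢ − 1 = 0.1137 and g(1) = 1 − Σzᵢ/Kᵢ = -0.6909, so a root lies in (0, 1).
Iterate (Newton) starting at ψ = 0.5:
  ψ = 0.5000: g = -0.23574, g' = -0.6102 → ψ = 0.1136
  ψ = 0.1136: g = 0.01077, g' = -0.7844 → ψ = 0.1274
  ψ = 0.1274: g = 0.00015, g' = -0.7629 → ψ = 0.1276
Converged at ψ = 0.1276.
Compositions from xᵢ = zᵢ/(1+ψ(Kᵢ−1)), yᵢ = Kᵢxᵢ:
  ethanol: x = 0.1473, y = 0.4640
  toluene: x = 0.2249, y = 0.2541
  n-octane: x = 0.0862, y = 0.0681
  ethylbenzene: x = 0.1845, y = 0.0959
  n-nonane: x = 0.3571, y = 0.1178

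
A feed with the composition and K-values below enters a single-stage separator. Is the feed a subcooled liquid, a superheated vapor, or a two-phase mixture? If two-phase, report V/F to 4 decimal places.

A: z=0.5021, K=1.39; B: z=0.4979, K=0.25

subcooled liquid

ΣzᵢKᵢ = 0.8224; Σzᵢ/Kᵢ = 2.3528.
Since ΣzᵢKᵢ < 1 the mixture is below its bubble point — single liquid phase.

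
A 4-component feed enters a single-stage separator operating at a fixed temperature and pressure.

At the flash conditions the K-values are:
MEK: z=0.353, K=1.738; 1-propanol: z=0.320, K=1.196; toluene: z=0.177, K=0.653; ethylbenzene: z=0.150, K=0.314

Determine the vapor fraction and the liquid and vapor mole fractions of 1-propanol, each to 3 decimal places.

ψ = 0.552, x_1-propanol = 0.289, y_1-propanol = 0.345

Newton iteration, ψ⁰ = 0.5:
  ψ = 0.500: g = 0.0165, g' = -0.308 → ψ = 0.554
  ψ = 0.554: g = -0.0004, g' = -0.323 → ψ = 0.552
Converged at ψ = 0.552.
Compositions from xᵢ = zᵢ/(1+ψ(Kᵢ−1)), yᵢ = Kᵢxᵢ:
  MEK: x = 0.251, y = 0.436
  1-propanol: x = 0.289, y = 0.345
  toluene: x = 0.219, y = 0.143
  ethylbenzene: x = 0.242, y = 0.076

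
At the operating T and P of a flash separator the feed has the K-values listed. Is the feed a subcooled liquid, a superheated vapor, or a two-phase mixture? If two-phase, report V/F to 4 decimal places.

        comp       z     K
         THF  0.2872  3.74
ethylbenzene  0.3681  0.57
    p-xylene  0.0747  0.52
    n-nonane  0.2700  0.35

two-phase, V/F = 0.2897

ΣzᵢKᵢ = 1.4173; Σzᵢ/Kᵢ = 1.6377.
Both exceed 1, so a two-phase solution exists.
Rachford–Rice: g(ψ) = Σ zᵢ(Kᵢ−1)/(1+ψ(Kᵢ−1)) = 0.
Newton iteration, ψ⁰ = 0.53:
  ψ = 0.5300: g = -0.19992, g' = -0.7692 → ψ = 0.2701
  ψ = 0.2701: g = 0.01910, g' = -0.9898 → ψ = 0.2894
  ψ = 0.2894: g = 0.00033, g' = -0.9558 → ψ = 0.2897
Converged at ψ = 0.2897.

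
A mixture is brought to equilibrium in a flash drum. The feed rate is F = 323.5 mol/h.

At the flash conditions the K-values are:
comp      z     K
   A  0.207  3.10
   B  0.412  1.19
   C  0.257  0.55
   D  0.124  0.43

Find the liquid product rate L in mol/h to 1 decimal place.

Iterate (Newton) starting at β = 0.5:
  β = 0.500: g = 0.0355, g' = -0.395 → β = 0.590
  β = 0.590: g = 0.0007, g' = -0.382 → β = 0.592
Converged at β = 0.592.
Then V = β·F = 0.5915·323.5 = 191.4 mol/h and L = F − V = 132.1 mol/h.

L = 132.1 mol/h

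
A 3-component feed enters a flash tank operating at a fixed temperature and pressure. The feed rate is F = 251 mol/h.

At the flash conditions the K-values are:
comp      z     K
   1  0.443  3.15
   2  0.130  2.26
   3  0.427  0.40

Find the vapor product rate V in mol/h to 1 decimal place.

Newton iteration, ψ⁰ = 0.5:
  ψ = 0.500: g = 0.1935, g' = -0.867 → ψ = 0.723
  ψ = 0.723: g = 0.0059, g' = -0.850 → ψ = 0.730
Converged at ψ = 0.730.
Then V = ψ·F = 0.7301·251 = 183.3 mol/h and L = F − V = 67.7 mol/h.

V = 183.3 mol/h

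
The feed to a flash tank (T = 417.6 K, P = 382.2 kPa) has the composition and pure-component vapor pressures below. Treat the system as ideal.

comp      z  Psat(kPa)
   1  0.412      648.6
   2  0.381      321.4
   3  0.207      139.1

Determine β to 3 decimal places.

Raoult's law: Kᵢ = Pᵢˢᵃᵗ/P = Pᵢˢᵃᵗ/382.2.
  K_1 = 648.6/382.2 = 1.69702, K_2 = 321.4/382.2 = 0.84092, K_3 = 139.1/382.2 = 0.36395
Let β = V/F and solve Σ zᵢ(Kᵢ−1)/(1+β(Kᵢ−1)) = 0.
g(0) = ΣzᵢKᵢ − 1 = 0.095 and g(1) = 1 − Σzᵢ/Kᵢ = -0.265, so a root lies in (0, 1).
Newton iteration, β⁰ = 0.38:
  β = 0.380: g = -0.0111, g' = -0.282 → β = 0.341
  β = 0.341: g = -0.0001, g' = -0.278 → β = 0.340
Converged at β = 0.340.

β = 0.340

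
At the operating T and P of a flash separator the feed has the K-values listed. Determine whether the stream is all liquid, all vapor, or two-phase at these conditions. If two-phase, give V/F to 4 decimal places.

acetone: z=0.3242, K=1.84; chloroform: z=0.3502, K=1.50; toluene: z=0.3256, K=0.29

two-phase, V/F = 0.4516

ΣzᵢKᵢ = 1.2163; Σzᵢ/Kᵢ = 1.5324.
Both exceed 1, so a two-phase solution exists.
Rachford–Rice: g(ψ) = Σ zᵢ(Kᵢ−1)/(1+ψ(Kᵢ−1)) = 0.
Newton–Raphson from ψ = 0.38:
  ψ = 0.3800: g = 0.03698, g' = -0.5011 → ψ = 0.4538
  ψ = 0.4538: g = -0.00118, g' = -0.5353 → ψ = 0.4516
Converged at ψ = 0.4516.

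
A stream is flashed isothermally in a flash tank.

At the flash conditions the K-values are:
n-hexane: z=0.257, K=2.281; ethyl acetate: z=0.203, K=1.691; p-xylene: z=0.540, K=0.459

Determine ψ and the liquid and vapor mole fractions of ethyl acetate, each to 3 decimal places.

Newton iteration, ψ⁰ = 0.5:
  ψ = 0.500: g = -0.0955, g' = -0.507 → ψ = 0.312
  ψ = 0.312: g = -0.0007, g' = -0.510 → ψ = 0.310
Converged at ψ = 0.310.
Compositions from xᵢ = zᵢ/(1+ψ(Kᵢ−1)), yᵢ = Kᵢxᵢ:
  n-hexane: x = 0.184, y = 0.419
  ethyl acetate: x = 0.167, y = 0.283
  p-xylene: x = 0.649, y = 0.298

ψ = 0.310, x_ethyl acetate = 0.167, y_ethyl acetate = 0.283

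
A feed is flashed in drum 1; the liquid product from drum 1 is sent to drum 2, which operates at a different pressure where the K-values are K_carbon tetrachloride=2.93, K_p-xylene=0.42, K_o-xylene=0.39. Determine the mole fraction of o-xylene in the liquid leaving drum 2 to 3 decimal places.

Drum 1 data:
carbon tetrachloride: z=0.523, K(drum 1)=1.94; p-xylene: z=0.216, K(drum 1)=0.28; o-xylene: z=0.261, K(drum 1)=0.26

Drum 1:
Let ψ₁ = V/F and solve Σ zᵢ(Kᵢ−1)/(1+ψ₁(Kᵢ−1)) = 0.
Feasibility: ΣzᵢKᵢ = 1.143, Σzᵢ/Kᵢ = 2.045 — both > 1, two phases present.
Iterate (Newton) starting at ψ₁ = 0.42:
  ψ₁ = 0.420: g = -0.1507, g' = -0.769 → ψ₁ = 0.224
  ψ₁ = 0.224: g = -0.0108, g' = -0.680 → ψ₁ = 0.208
Converged at ψ₁ = 0.208.
Drum-1 compositions:
  carbon tetrachloride: x = 0.437, y = 0.849
  p-xylene: x = 0.254, y = 0.071
  o-xylene: x = 0.308, y = 0.080
Drum-2 feed = drum-1 liquid: z₂ = (0.4375, 0.2541, 0.3085).
Drum 2:
Newton–Raphson from ψ₂ = 0.5:
  ψ₂ = 0.500: g = -0.0486, g' = -0.829 → ψ₂ = 0.441
  ψ₂ = 0.441: g = 0.0004, g' = -0.845 → ψ₂ = 0.442
Converged at ψ₂ = 0.442.
  carbon tetrachloride: x = 0.236, y = 0.692
  p-xylene: x = 0.342, y = 0.143
  o-xylene: x = 0.422, y = 0.165

x_o-xylene (drum 2) = 0.422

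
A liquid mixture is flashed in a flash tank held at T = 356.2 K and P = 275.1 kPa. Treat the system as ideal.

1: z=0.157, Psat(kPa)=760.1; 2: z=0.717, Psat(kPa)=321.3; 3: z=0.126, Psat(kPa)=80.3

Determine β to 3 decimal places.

β = 0.833

Raoult's law: Kᵢ = Pᵢˢᵃᵗ/P = Pᵢˢᵃᵗ/275.1.
  K_1 = 760.1/275.1 = 2.76300, K_2 = 321.3/275.1 = 1.16794, K_3 = 80.3/275.1 = 0.29189
Newton–Raphson from β = 0.5:
  β = 0.500: g = 0.1201, g' = -0.306 → β = 0.892
  β = 0.892: g = -0.0298, g' = -0.554 → β = 0.838
  β = 0.838: g = -0.0022, g' = -0.477 → β = 0.834
  β = 0.834: g = -0.0000, g' = -0.472 → β = 0.833
Converged at β = 0.833.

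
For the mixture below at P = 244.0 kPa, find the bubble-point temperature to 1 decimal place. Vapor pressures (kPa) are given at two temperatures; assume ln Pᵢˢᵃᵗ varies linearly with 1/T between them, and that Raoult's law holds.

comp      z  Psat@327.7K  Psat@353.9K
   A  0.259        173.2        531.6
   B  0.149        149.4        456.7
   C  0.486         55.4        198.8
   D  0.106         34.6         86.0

Bubble-point temperature: ΣzᵢPᵢˢᵃᵗ(T) = P. Interpolate ln Pᵢˢᵃᵗ = aᵢ + bᵢ/T.
  T = 327.7 K: ΣzᵢPᵢˢᵃᵗ = 97.71 kPa
  T = 353.9 K: ΣzᵢPᵢˢᵃᵗ = 311.47 kPa
  T = 340.8 K: ΣzᵢPᵢˢᵃᵗ = 178.22 kPa
  T = 347.4 K: ΣzᵢPᵢˢᵃᵗ = 237.31 kPa
  T = 350.6 K: ΣzᵢPᵢˢᵃᵗ = 271.63 kPa
  T = 349.0 K: ΣzᵢPᵢˢᵃᵗ = 253.96 kPa
  T = 348.2 K: ΣzᵢPᵢˢᵃᵗ = 245.51 kPa
Interpolating between 347.4 K and 348.2 K gives T ≈ 348.1 K.

T = 348.1 K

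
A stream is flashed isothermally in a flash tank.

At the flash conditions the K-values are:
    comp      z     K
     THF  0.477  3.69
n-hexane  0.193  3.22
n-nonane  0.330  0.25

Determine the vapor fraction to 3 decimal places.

ψ = 0.764

Material balance + equilibrium reduce to Σ zᵢ(Kᵢ−1)/(1+ψ(Kᵢ−1)) = 0.
Check two-phase: ΣzᵢKᵢ = 2.464 > 1 and Σzᵢ/Kᵢ = 1.509 > 1, so g(0) = 1.464 > 0 and g(1) = -0.509 < 0.
Iterate (Newton) starting at ψ = 0.5:
  ψ = 0.500: g = 0.3542, g' = -1.317 → ψ = 0.769
  ψ = 0.769: g = -0.0085, g' = -1.533 → ψ = 0.764
Converged at ψ = 0.764.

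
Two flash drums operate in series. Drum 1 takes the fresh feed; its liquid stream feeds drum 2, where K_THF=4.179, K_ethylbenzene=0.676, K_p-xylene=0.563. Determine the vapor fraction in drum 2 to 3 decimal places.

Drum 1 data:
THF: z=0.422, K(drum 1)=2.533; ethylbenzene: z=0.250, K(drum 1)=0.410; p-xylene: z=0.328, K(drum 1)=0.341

V/F (drum 2) = 0.522

Drum 1:
Rachford–Rice: g(ψ₁) = Σ zᵢ(Kᵢ−1)/(1+ψ₁(Kᵢ−1)) = 0.
Feasibility: ΣzᵢKᵢ = 1.283, Σzᵢ/Kᵢ = 1.738 — both > 1, two phases present.
Iterate (Newton) starting at ψ₁ = 0.5:
  ψ₁ = 0.500: g = -0.1654, g' = -0.810 → ψ₁ = 0.296
  ψ₁ = 0.296: g = -0.0021, g' = -0.817 → ψ₁ = 0.293
Converged at ψ₁ = 0.293.
Drum-1 compositions:
  THF: x = 0.291, y = 0.737
  ethylbenzene: x = 0.302, y = 0.124
  p-xylene: x = 0.407, y = 0.139
Drum-2 feed = drum-1 liquid: z₂ = (0.2911, 0.3023, 0.4066).
Drum 2:
Rachford–Rice: g(ψ₂) = Σ zᵢ(Kᵢ−1)/(1+ψ₂(Kᵢ−1)) = 0.
Feasibility: ΣzᵢKᵢ = 1.650, Σzᵢ/Kᵢ = 1.239 — both > 1, two phases present.
Newton iteration, ψ₂⁰ = 0.5:
  ψ₂ = 0.500: g = 0.0132, g' = -0.611 → ψ₂ = 0.522
Converged at ψ₂ = 0.522.
  THF: x = 0.109, y = 0.458
  ethylbenzene: x = 0.364, y = 0.246
  p-xylene: x = 0.527, y = 0.297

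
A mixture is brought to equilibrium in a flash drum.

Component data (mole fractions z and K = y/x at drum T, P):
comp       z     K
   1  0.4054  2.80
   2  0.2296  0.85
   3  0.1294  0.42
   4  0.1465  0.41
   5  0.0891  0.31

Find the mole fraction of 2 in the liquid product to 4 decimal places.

Material balance + equilibrium reduce to Σ zᵢ(Kᵢ−1)/(1+β(Kᵢ−1)) = 0.
Feasibility: ΣzᵢKᵢ = 1.4723, Σzᵢ/Kᵢ = 1.3677 — both > 1, two phases present.
Iterate (Newton) starting at β = 0.31:
  β = 0.3100: g = 0.15676, g' = -0.7565 → β = 0.5172
  β = 0.5172: g = 0.01337, g' = -0.6554 → β = 0.5376
Converged at β = 0.5376.
Compositions from xᵢ = zᵢ/(1+β(Kᵢ−1)), yᵢ = Kᵢxᵢ:
  1: x = 0.2060, y = 0.5769
  2: x = 0.2497, y = 0.2123
  3: x = 0.1880, y = 0.0790
  4: x = 0.2146, y = 0.0880
  5: x = 0.1416, y = 0.0439

x_2 = 0.2497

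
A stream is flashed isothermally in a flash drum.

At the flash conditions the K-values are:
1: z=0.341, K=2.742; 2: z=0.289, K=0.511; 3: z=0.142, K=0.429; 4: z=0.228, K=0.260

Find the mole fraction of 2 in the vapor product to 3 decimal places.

Newton iteration, β⁰ = 0.5:
  β = 0.500: g = -0.2509, g' = -0.822 → β = 0.195
  β = 0.195: g = -0.0010, g' = -0.890 → β = 0.194
Converged at β = 0.194.
Compositions from xᵢ = zᵢ/(1+β(Kᵢ−1)), yᵢ = Kᵢxᵢ:
  1: x = 0.255, y = 0.699
  2: x = 0.319, y = 0.163
  3: x = 0.160, y = 0.068
  4: x = 0.266, y = 0.069

y_2 = 0.163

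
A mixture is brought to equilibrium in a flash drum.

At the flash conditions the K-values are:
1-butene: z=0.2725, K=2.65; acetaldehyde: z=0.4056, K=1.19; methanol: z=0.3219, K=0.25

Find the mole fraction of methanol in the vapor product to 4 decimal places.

y_methanol = 0.1145

Rachford–Rice: g(ψ) = Σ zᵢ(Kᵢ−1)/(1+ψ(Kᵢ−1)) = 0.
Check two-phase: ΣzᵢKᵢ = 1.2853 > 1 and Σzᵢ/Kᵢ = 1.7313 > 1, so g(0) = 0.2853 > 0 and g(1) = -0.7313 < 0.
Iterate (Newton) starting at ψ = 0.46:
  ψ = 0.4600: g = -0.04210, g' = -0.6742 → ψ = 0.3976
  ψ = 0.3976: g = -0.00082, g' = -0.6508 → ψ = 0.3963
Converged at ψ = 0.3963.
Compositions from xᵢ = zᵢ/(1+ψ(Kᵢ−1)), yᵢ = Kᵢxᵢ:
  1-butene: x = 0.1648, y = 0.4366
  acetaldehyde: x = 0.3772, y = 0.4489
  methanol: x = 0.4580, y = 0.1145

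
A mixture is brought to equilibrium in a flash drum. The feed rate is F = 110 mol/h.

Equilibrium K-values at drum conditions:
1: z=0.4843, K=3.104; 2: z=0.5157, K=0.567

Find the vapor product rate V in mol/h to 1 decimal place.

Rachford–Rice: g(ψ) = Σ zᵢ(Kᵢ−1)/(1+ψ(Kᵢ−1)) = 0.
Feasibility: ΣzᵢKᵢ = 1.7957, Σzᵢ/Kᵢ = 1.0655 — both > 1, two phases present.
Newton iteration, ψ⁰ = 0.41:
  ψ = 0.4100: g = 0.27556, g' = -0.7609 → ψ = 0.7722
  ψ = 0.7722: g = 0.05278, g' = -0.5294 → ψ = 0.8718
  ψ = 0.8718: g = 0.00079, g' = -0.5164 → ψ = 0.8734
Converged at ψ = 0.8734.
Then V = ψ·F = 0.8734·110 = 96.1 mol/h and L = F − V = 13.9 mol/h.

V = 96.1 mol/h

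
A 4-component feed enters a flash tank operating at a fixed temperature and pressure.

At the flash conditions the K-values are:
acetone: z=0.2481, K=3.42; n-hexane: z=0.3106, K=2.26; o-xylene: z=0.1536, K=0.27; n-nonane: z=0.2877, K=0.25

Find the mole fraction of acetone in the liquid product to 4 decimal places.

Rachford–Rice: g(ψ) = Σ zᵢ(Kᵢ−1)/(1+ψ(Kᵢ−1)) = 0.
Check two-phase: ΣzᵢKᵢ = 1.6639 > 1 and Σzᵢ/Kᵢ = 1.9297 > 1, so g(0) = 0.6639 > 0 and g(1) = -0.9297 < 0.
Iterate (Newton) starting at ψ = 0.52:
  ψ = 0.5200: g = -0.03217, g' = -1.1124 → ψ = 0.4911
  ψ = 0.4911: g = -0.00025, g' = -1.0960 → ψ = 0.4908
Converged at ψ = 0.4908.
Compositions from xᵢ = zᵢ/(1+ψ(Kᵢ−1)), yᵢ = Kᵢxᵢ:
  acetone: x = 0.1134, y = 0.3878
  n-hexane: x = 0.1919, y = 0.4337
  o-xylene: x = 0.2394, y = 0.0646
  n-nonane: x = 0.4553, y = 0.1138

x_acetone = 0.1134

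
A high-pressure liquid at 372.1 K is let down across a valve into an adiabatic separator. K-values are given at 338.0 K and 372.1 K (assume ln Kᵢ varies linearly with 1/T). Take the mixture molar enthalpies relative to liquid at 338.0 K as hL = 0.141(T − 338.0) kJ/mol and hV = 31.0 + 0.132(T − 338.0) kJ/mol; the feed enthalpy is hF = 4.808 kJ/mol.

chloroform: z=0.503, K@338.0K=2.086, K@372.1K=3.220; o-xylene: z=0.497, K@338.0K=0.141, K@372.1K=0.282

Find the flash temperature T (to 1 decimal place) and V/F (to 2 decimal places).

T = 339.5 K, V/F = 0.15

Adiabatic flash: solve Rachford–Rice at each trial T, then check hF = ψ·hV(T) + (1−ψ)·hL(T).
  T = 338.0 K: K = (2.086, 0.141), RR gives ψ = 0.128, H_out = 3.966 kJ/mol
  T = 372.1 K: K = (3.220, 0.282), RR gives ψ = 0.477, H_out = 19.439 kJ/mol
  T = 355.1 K: K = (2.621, 0.203), RR gives ψ = 0.324, H_out = 12.417 kJ/mol
  T = 346.6 K: K = (2.346, 0.170), RR gives ψ = 0.237, H_out = 8.539 kJ/mol
  T = 342.3 K: K = (2.214, 0.155), RR gives ψ = 0.186, H_out = 6.361 kJ/mol
  T = 340.1 K: K = (2.148, 0.148), RR gives ψ = 0.157, H_out = 5.168 kJ/mol
Linear interpolation between T = 338.0 (H_out = 3.966) and T = 340.1 (H_out = 5.168) on hF = 4.808 gives T ≈ 339.5 K, at which ψ = 0.15.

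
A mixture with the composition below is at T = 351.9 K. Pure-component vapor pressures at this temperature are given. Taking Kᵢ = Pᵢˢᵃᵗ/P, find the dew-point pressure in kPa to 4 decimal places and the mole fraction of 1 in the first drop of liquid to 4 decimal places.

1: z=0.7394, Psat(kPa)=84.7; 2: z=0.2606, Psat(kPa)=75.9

At the dew point ψ → 1, so Σzᵢ/Kᵢ = 1 with Kᵢ = Pᵢˢᵃᵗ/P ⇒ 1/P = Σzᵢ/Pᵢˢᵃᵗ.
1/P = 0.7394/84.7 + 0.2606/75.9 = 0.0121631 ⇒ P = 82.2159 kPa
xᵢ = zᵢP/Pᵢˢᵃᵗ ⇒ x_1 = 0.7394·82.2159/84.7 = 0.7177

Pdew = 82.2159 kPa, x_1 = 0.7177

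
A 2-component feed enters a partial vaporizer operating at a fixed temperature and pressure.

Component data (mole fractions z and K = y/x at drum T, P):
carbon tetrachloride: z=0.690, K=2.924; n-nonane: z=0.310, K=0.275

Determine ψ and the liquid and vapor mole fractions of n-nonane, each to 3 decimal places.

Rachford–Rice: g(ψ) = Σ zᵢ(Kᵢ−1)/(1+ψ(Kᵢ−1)) = 0.
Feasibility: ΣzᵢKᵢ = 2.103, Σzᵢ/Kᵢ = 1.363 — both > 1, two phases present.
Binary case is linear: z₁(K₁−1)(1+ψ(K₂−1)) + z₂(K₂−1)(1+ψ(K₁−1)) = 0
⇒ ψ = [z₁(K₁−1)+z₂(K₂−1)] / [−(K₁−1)(K₂−1)] = 1.1028/1.3949 = 0.791
Compositions from xᵢ = zᵢ/(1+ψ(Kᵢ−1)), yᵢ = Kᵢxᵢ:
  carbon tetrachloride: x = 0.274, y = 0.800
  n-nonane: x = 0.726, y = 0.200

ψ = 0.791, x_n-nonane = 0.726, y_n-nonane = 0.200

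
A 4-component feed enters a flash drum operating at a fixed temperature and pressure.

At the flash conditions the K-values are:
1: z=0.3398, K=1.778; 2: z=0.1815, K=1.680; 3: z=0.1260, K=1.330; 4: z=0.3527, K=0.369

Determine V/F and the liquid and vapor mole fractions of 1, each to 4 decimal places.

Newton iteration, V/F⁰ = 0.5:
  V/F = 0.5000: g = -0.00701, g' = -0.4632 → V/F = 0.4849
  V/F = 0.4849: g = -0.00004, g' = -0.4576 → V/F = 0.4848
Converged at V/F = 0.4848.
Compositions from xᵢ = zᵢ/(1+V/F(Kᵢ−1)), yᵢ = Kᵢxᵢ:
  1: x = 0.2467, y = 0.4387
  2: x = 0.1365, y = 0.2293
  3: x = 0.1086, y = 0.1445
  4: x = 0.5081, y = 0.1875

V/F = 0.4848, x_1 = 0.2467, y_1 = 0.4387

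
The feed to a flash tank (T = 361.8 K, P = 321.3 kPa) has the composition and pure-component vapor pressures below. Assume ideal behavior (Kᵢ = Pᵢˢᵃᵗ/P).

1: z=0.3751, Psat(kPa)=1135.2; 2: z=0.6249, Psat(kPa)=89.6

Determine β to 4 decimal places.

β = 0.2735

Raoult's law: Kᵢ = Pᵢˢᵃᵗ/P = Pᵢˢᵃᵗ/321.3.
  K_1 = 1135.2/321.3 = 3.533147, K_2 = 89.6/321.3 = 0.278867
Binary case is linear: z₁(K₁−1)(1+β(K₂−1)) + z₂(K₂−1)(1+β(K₁−1)) = 0
⇒ β = [z₁(K₁−1)+z₂(K₂−1)] / [−(K₁−1)(K₂−1)] = 0.49955/1.82674 = 0.2735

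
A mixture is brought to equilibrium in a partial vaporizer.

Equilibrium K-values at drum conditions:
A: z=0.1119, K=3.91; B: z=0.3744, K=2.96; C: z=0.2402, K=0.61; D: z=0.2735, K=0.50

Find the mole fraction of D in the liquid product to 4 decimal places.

x_D = 0.4692

Material balance + equilibrium reduce to Σ zᵢ(Kᵢ−1)/(1+V/F(Kᵢ−1)) = 0.
g(0) = ΣzᵢKᵢ − 1 = 0.8290 and g(1) = 1 − Σzᵢ/Kᵢ = -0.0959, so a root lies in (0, 1).
Iterate (Newton) starting at V/F = 0.57:
  V/F = 0.5700: g = 0.15736, g' = -0.6491 → V/F = 0.8124
  V/F = 0.8124: g = 0.01243, g' = -0.5700 → V/F = 0.8342
  V/F = 0.8342: g = 0.00001, g' = -0.5693 → V/F = 0.8343
Converged at V/F = 0.8343.
Compositions from xᵢ = zᵢ/(1+V/F(Kᵢ−1)), yᵢ = Kᵢxᵢ:
  A: x = 0.0326, y = 0.1276
  B: x = 0.1421, y = 0.4206
  C: x = 0.3560, y = 0.2172
  D: x = 0.4692, y = 0.2346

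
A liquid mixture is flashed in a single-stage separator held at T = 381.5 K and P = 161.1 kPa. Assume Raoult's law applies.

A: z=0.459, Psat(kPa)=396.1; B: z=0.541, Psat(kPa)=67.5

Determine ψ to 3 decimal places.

Raoult's law: Kᵢ = Pᵢˢᵃᵗ/P = Pᵢˢᵃᵗ/161.1.
  K_A = 396.1/161.1 = 2.45872, K_B = 67.5/161.1 = 0.41899
Binary case is linear: z₁(K₁−1)(1+ψ(K₂−1)) + z₂(K₂−1)(1+ψ(K₁−1)) = 0
⇒ ψ = [z₁(K₁−1)+z₂(K₂−1)] / [−(K₁−1)(K₂−1)] = 0.3552/0.8475 = 0.419

ψ = 0.419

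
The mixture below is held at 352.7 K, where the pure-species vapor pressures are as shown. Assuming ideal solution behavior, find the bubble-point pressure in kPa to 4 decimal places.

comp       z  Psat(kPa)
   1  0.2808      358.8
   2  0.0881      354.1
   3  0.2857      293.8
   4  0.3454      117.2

At the bubble point ψ → 0, so ΣzᵢKᵢ = 1 with Kᵢ = Pᵢˢᵃᵗ/P ⇒ P = ΣzᵢPᵢˢᵃᵗ.
P = 0.2808·358.8 + 0.0881·354.1 + 0.2857·293.8 + 0.3454·117.2 = 256.3668 kPa

Pbub = 256.3668 kPa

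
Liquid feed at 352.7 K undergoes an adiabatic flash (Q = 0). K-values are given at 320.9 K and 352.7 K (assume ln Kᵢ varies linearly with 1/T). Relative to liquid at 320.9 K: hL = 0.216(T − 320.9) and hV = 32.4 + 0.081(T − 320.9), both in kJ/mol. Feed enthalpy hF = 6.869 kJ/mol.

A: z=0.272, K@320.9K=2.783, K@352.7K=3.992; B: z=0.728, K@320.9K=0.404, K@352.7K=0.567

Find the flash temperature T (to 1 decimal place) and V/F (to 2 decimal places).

Adiabatic flash: solve Rachford–Rice at each trial T, then check hF = ψ·hV(T) + (1−ψ)·hL(T).
  T = 320.9 K: K = (2.783, 0.404), RR gives ψ = 0.048, H_out = 1.558 kJ/mol
  T = 352.7 K: K = (3.992, 0.567), RR gives ψ = 0.385, H_out = 17.686 kJ/mol
  T = 336.8 K: K = (3.362, 0.482), RR gives ψ = 0.217, H_out = 10.008 kJ/mol
  T = 328.9 K: K = (3.067, 0.443), RR gives ψ = 0.136, H_out = 5.985 kJ/mol
  T = 332.9 K: K = (3.215, 0.463), RR gives ψ = 0.177, H_out = 8.055 kJ/mol
  T = 330.9 K: K = (3.141, 0.453), RR gives ψ = 0.157, H_out = 7.029 kJ/mol
Linear interpolation between T = 328.9 (H_out = 5.985) and T = 330.9 (H_out = 7.029) on hF = 6.869 gives T ≈ 330.6 K, at which ψ = 0.15.

T = 330.6 K, V/F = 0.15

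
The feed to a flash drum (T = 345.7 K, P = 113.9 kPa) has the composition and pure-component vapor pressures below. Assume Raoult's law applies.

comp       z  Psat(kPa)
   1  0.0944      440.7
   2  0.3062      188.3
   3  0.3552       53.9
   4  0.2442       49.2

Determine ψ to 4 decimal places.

Raoult's law: Kᵢ = Pᵢˢᵃᵗ/P = Pᵢˢᵃᵗ/113.9.
  K_1 = 440.7/113.9 = 3.869183, K_2 = 188.3/113.9 = 1.653205, K_3 = 53.9/113.9 = 0.473222, K_4 = 49.2/113.9 = 0.431958
Material balance + equilibrium reduce to Σ zᵢ(Kᵢ−1)/(1+ψ(Kᵢ−1)) = 0.
Feasibility: ΣzᵢKᵢ = 1.1450, Σzᵢ/Kᵢ = 1.5255 — both > 1, two phases present.
Newton–Raphson from ψ = 0.41:
  ψ = 0.4100: g = -0.13728, g' = -0.5396 → ψ = 0.1556
  ψ = 0.1556: g = 0.01283, g' = -0.6909 → ψ = 0.1742
  ψ = 0.1742: g = 0.00022, g' = -0.6674 → ψ = 0.1745
Converged at ψ = 0.1745.

ψ = 0.1745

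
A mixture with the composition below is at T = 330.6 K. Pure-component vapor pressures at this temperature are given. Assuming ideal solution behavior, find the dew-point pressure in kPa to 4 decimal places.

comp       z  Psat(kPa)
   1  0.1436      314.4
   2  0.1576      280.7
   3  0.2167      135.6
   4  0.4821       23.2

At the dew point ψ → 1, so Σzᵢ/Kᵢ = 1 with Kᵢ = Pᵢˢᵃᵗ/P ⇒ 1/P = Σzᵢ/Pᵢˢᵃᵗ.
1/P = 0.1436/314.4 + 0.1576/280.7 + 0.2167/135.6 + 0.4821/23.2 = 0.0233965 ⇒ P = 42.7415 kPa

Pdew = 42.7415 kPa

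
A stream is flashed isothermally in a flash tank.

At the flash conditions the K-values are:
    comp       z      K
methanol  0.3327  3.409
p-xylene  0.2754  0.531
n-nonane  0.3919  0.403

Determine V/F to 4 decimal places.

Rachford–Rice: g(V/F) = Σ zᵢ(Kᵢ−1)/(1+V/F(Kᵢ−1)) = 0.
Feasibility: ΣzᵢKᵢ = 1.4383, Σzᵢ/Kᵢ = 1.5887 — both > 1, two phases present.
Newton iteration, V/F⁰ = 0.67:
  V/F = 0.6700: g = -0.27168, g' = -0.7993 → V/F = 0.3301
  V/F = 0.3301: g = 0.00222, g' = -0.9005 → V/F = 0.3326
Converged at V/F = 0.3326.

V/F = 0.3326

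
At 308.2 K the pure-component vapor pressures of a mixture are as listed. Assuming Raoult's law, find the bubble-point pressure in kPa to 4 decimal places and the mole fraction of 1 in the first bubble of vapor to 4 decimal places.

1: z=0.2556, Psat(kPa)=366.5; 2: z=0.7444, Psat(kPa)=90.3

Pbub = 160.8967 kPa, y_1 = 0.5822

At the bubble point ψ → 0, so ΣzᵢKᵢ = 1 with Kᵢ = Pᵢˢᵃᵗ/P ⇒ P = ΣzᵢPᵢˢᵃᵗ.
P = 0.2556·366.5 + 0.7444·90.3 = 160.8967 kPa
yᵢ = zᵢPᵢˢᵃᵗ/P ⇒ y_1 = 0.2556·366.5/160.8967 = 0.5822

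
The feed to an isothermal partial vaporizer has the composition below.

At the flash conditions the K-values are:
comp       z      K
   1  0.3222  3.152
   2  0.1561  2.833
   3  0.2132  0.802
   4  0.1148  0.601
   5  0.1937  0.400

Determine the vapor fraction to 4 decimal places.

ψ = 0.8495

Newton iteration, ψ⁰ = 0.5:
  ψ = 0.5000: g = 0.21319, g' = -0.6701 → ψ = 0.8181
  ψ = 0.8181: g = 0.01898, g' = -0.6009 → ψ = 0.8497
  ψ = 0.8497: g = -0.00015, g' = -0.6108 → ψ = 0.8495
Converged at ψ = 0.8495.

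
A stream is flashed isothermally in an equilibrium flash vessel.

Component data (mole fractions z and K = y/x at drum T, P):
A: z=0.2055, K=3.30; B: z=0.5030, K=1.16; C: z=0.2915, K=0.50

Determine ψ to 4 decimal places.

Newton iteration, ψ⁰ = 0.5:
  ψ = 0.5000: g = 0.10002, g' = -0.3758 → ψ = 0.7662
  ψ = 0.7662: g = 0.00655, g' = -0.3442 → ψ = 0.7852
Converged at ψ = 0.7852.

ψ = 0.7852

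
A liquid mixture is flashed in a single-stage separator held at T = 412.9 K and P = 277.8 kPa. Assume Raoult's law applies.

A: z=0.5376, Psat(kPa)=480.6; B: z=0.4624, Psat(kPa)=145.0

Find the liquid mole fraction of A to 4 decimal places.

Raoult's law: Kᵢ = Pᵢˢᵃᵗ/P = Pᵢˢᵃᵗ/277.8.
  K_A = 480.6/277.8 = 1.730022, K_B = 145.0/277.8 = 0.521958
Material balance + equilibrium reduce to Σ zᵢ(Kᵢ−1)/(1+ψ(Kᵢ−1)) = 0.
Feasibility: ΣzᵢKᵢ = 1.1714, Σzᵢ/Kᵢ = 1.1966 — both > 1, two phases present.
Binary case is linear: z₁(K₁−1)(1+ψ(K₂−1)) + z₂(K₂−1)(1+ψ(K₁−1)) = 0
⇒ ψ = [z₁(K₁−1)+z₂(K₂−1)] / [−(K₁−1)(K₂−1)] = 0.17141/0.34898 = 0.4912
Compositions from xᵢ = zᵢ/(1+ψ(Kᵢ−1)), yᵢ = Kᵢxᵢ:
  A: x = 0.3957, y = 0.6846
  B: x = 0.6043, y = 0.3154

x_A = 0.3957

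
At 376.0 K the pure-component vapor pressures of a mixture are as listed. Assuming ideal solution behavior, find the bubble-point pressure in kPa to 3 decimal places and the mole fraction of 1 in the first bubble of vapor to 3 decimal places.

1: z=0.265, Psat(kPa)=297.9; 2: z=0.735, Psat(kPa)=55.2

Pbub = 119.516 kPa, y_1 = 0.661

At the bubble point ψ → 0, so ΣzᵢKᵢ = 1 with Kᵢ = Pᵢˢᵃᵗ/P ⇒ P = ΣzᵢPᵢˢᵃᵗ.
P = 0.265·297.9 + 0.735·55.2 = 119.516 kPa
yᵢ = zᵢPᵢˢᵃᵗ/P ⇒ y_1 = 0.265·297.9/119.516 = 0.661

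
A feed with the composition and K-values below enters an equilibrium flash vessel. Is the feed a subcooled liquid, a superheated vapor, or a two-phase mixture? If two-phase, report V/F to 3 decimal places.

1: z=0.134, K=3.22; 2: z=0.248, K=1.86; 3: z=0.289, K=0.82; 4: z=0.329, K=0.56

two-phase, V/F = 0.640

ΣzᵢKᵢ = 1.314; Σzᵢ/Kᵢ = 1.115.
Both exceed 1, so a two-phase solution exists.
Material balance + equilibrium reduce to Σ zᵢ(Kᵢ−1)/(1+ψ(Kᵢ−1)) = 0.
Newton iteration, ψ⁰ = 0.5:
  ψ = 0.500: g = 0.0474, g' = -0.354 → ψ = 0.634
  ψ = 0.634: g = 0.0022, g' = -0.325 → ψ = 0.640
Converged at ψ = 0.640.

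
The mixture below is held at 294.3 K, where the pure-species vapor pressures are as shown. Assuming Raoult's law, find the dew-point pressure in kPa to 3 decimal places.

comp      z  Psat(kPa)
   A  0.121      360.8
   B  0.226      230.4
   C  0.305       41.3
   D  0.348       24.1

At the dew point ψ → 1, so Σzᵢ/Kᵢ = 1 with Kᵢ = Pᵢˢᵃᵗ/P ⇒ 1/P = Σzᵢ/Pᵢˢᵃᵗ.
1/P = 0.121/360.8 + 0.226/230.4 + 0.305/41.3 + 0.348/24.1 = 0.023141 ⇒ P = 43.213 kPa

Pdew = 43.213 kPa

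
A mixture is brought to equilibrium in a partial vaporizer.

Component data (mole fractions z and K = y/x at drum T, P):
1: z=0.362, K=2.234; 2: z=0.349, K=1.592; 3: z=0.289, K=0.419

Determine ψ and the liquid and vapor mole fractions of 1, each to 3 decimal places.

Material balance + equilibrium reduce to Σ zᵢ(Kᵢ−1)/(1+ψ(Kᵢ−1)) = 0.
Feasibility: ΣzᵢKᵢ = 1.485, Σzᵢ/Kᵢ = 1.071 — both > 1, two phases present.
Newton–Raphson from ψ = 0.35:
  ψ = 0.350: g = 0.2723, g' = -0.506 → ψ = 0.888
  ψ = 0.888: g = 0.0019, g' = -0.594 → ψ = 0.891
Converged at ψ = 0.891.
Compositions from xᵢ = zᵢ/(1+ψ(Kᵢ−1)), yᵢ = Kᵢxᵢ:
  1: x = 0.172, y = 0.385
  2: x = 0.228, y = 0.364
  3: x = 0.599, y = 0.251

ψ = 0.891, x_1 = 0.172, y_1 = 0.385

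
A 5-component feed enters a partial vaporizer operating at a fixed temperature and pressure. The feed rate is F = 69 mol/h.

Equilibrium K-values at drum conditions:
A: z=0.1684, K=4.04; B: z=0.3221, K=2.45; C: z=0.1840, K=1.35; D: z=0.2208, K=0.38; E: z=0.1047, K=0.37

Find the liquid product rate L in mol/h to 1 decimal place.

Newton iteration, β⁰ = 0.45:
  β = 0.4500: g = 0.27253, g' = -0.7866 → β = 0.7965
  β = 0.7965: g = 0.01389, g' = -0.7912 → β = 0.8140
  β = 0.8140: g = -0.00013, g' = -0.8061 → β = 0.8139
Converged at β = 0.8139.
Then V = β·F = 0.8139·69 = 56.2 mol/h and L = F − V = 12.8 mol/h.

L = 12.8 mol/h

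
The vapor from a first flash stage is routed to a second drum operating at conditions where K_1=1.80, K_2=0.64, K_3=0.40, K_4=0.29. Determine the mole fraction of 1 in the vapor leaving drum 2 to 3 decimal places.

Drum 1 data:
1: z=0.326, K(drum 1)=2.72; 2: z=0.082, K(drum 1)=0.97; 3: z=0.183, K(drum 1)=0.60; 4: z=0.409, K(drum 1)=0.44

Drum 1:
Newton–Raphson from ψ₁ = 0.5:
  ψ₁ = 0.500: g = -0.1106, g' = -0.572 → ψ₁ = 0.307
  ψ₁ = 0.307: g = 0.0047, g' = -0.639 → ψ₁ = 0.314
Converged at ψ₁ = 0.314.
Drum-1 compositions:
  1: x = 0.212, y = 0.576
  2: x = 0.083, y = 0.080
  3: x = 0.209, y = 0.126
  4: x = 0.496, y = 0.218
Drum-2 feed = drum-1 vapor: z₂ = (0.5758, 0.0803, 0.1256, 0.2184).
Drum 2:
Rachford–Rice: g(ψ₂) = Σ zᵢ(Kᵢ−1)/(1+ψ₂(Kᵢ−1)) = 0.
Check two-phase: ΣzᵢKᵢ = 1.201 > 1 and Σzᵢ/Kᵢ = 1.512 > 1, so g(0) = 0.201 > 0 and g(1) = -0.512 < 0.
Newton–Raphson from ψ₂ = 0.5:
  ψ₂ = 0.500: g = -0.0542, g' = -0.560 → ψ₂ = 0.403
  ψ₂ = 0.403: g = -0.0021, g' = -0.520 → ψ₂ = 0.399
Converged at ψ₂ = 0.399.
  1: x = 0.436, y = 0.786
  2: x = 0.094, y = 0.060
  3: x = 0.165, y = 0.066
  4: x = 0.305, y = 0.088

y_1 (drum 2) = 0.786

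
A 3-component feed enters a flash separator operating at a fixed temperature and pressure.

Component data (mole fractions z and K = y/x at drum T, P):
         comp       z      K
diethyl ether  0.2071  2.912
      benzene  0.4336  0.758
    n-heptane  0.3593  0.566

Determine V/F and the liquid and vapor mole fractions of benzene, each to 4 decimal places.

V/F = 0.2108, x_benzene = 0.4569, y_benzene = 0.3463

Iterate (Newton) starting at V/F = 0.44:
  V/F = 0.4400: g = -0.09512, g' = -0.3585 → V/F = 0.1747
  V/F = 0.1747: g = 0.01855, g' = -0.5324 → V/F = 0.2095
  V/F = 0.2095: g = 0.00065, g' = -0.4960 → V/F = 0.2108
Converged at V/F = 0.2108.
Compositions from xᵢ = zᵢ/(1+V/F(Kᵢ−1)), yᵢ = Kᵢxᵢ:
  diethyl ether: x = 0.1476, y = 0.4298
  benzene: x = 0.4569, y = 0.3463
  n-heptane: x = 0.3955, y = 0.2238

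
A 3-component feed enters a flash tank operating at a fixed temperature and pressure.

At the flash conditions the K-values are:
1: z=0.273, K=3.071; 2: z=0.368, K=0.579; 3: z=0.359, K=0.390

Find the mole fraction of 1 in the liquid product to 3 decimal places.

x_1 = 0.199

Let ψ = V/F and solve Σ zᵢ(Kᵢ−1)/(1+ψ(Kᵢ−1)) = 0.
g(0) = ΣzᵢKᵢ − 1 = 0.191 and g(1) = 1 − Σzᵢ/Kᵢ = -0.645, so a root lies in (0, 1).
Newton iteration, ψ⁰ = 0.5:
  ψ = 0.500: g = -0.2336, g' = -0.664 → ψ = 0.148
  ψ = 0.148: g = 0.0267, g' = -0.921 → ψ = 0.177
  ψ = 0.177: g = 0.0007, g' = -0.871 → ψ = 0.178
Converged at ψ = 0.178.
Compositions from xᵢ = zᵢ/(1+ψ(Kᵢ−1)), yᵢ = Kᵢxᵢ:
  1: x = 0.199, y = 0.613
  2: x = 0.398, y = 0.230
  3: x = 0.403, y = 0.157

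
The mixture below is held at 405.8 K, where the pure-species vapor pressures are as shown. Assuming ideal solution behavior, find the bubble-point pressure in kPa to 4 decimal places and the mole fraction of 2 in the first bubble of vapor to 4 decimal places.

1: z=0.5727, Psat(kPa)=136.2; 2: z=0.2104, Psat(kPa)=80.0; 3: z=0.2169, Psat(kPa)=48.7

At the bubble point ψ → 0, so ΣzᵢKᵢ = 1 with Kᵢ = Pᵢˢᵃᵗ/P ⇒ P = ΣzᵢPᵢˢᵃᵗ.
P = 0.5727·136.2 + 0.2104·80.0 + 0.2169·48.7 = 105.3968 kPa
yᵢ = zᵢPᵢˢᵃᵗ/P ⇒ y_2 = 0.2104·80.0/105.3968 = 0.1597

Pbub = 105.3968 kPa, y_2 = 0.1597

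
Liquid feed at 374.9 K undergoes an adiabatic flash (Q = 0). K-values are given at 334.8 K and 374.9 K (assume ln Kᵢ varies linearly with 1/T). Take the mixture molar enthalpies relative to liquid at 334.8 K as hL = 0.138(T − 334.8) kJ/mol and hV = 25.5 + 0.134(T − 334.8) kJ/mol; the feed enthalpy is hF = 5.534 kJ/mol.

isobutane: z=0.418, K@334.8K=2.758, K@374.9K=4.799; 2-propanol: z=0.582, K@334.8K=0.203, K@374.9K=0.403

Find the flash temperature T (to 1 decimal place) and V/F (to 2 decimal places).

Adiabatic flash: solve Rachford–Rice at each trial T, then check hF = ψ·hV(T) + (1−ψ)·hL(T).
  T = 334.8 K: K = (2.758, 0.203), RR gives ψ = 0.193, H_out = 4.932 kJ/mol
  T = 374.9 K: K = (4.799, 0.403), RR gives ψ = 0.547, H_out = 19.394 kJ/mol
  T = 354.9 K: K = (3.698, 0.292), RR gives ψ = 0.375, H_out = 12.295 kJ/mol
  T = 344.9 K: K = (3.210, 0.245), RR gives ψ = 0.290, H_out = 8.782 kJ/mol
  T = 339.9 K: K = (2.981, 0.223), RR gives ψ = 0.244, H_out = 6.933 kJ/mol
  T = 337.4 K: K = (2.870, 0.213), RR gives ψ = 0.220, H_out = 5.970 kJ/mol
  T = 336.1 K: K = (2.814, 0.208), RR gives ψ = 0.207, H_out = 5.456 kJ/mol
Linear interpolation between T = 336.1 (H_out = 5.456) and T = 337.4 (H_out = 5.970) on hF = 5.534 gives T ≈ 336.3 K, at which ψ = 0.21.

T = 336.3 K, V/F = 0.21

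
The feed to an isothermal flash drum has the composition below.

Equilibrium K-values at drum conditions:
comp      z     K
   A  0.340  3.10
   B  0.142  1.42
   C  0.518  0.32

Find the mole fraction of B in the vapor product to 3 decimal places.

y_B = 0.176

Rachford–Rice: g(ψ) = Σ zᵢ(Kᵢ−1)/(1+ψ(Kᵢ−1)) = 0.
g(0) = ΣzᵢKᵢ − 1 = 0.421 and g(1) = 1 − Σzᵢ/Kᵢ = -0.828, so a root lies in (0, 1).
Newton iteration, ψ⁰ = 0.61:
  ψ = 0.610: g = -0.2414, g' = -1.003 → ψ = 0.369
  ψ = 0.369: g = -0.0167, g' = -0.921 → ψ = 0.351
Converged at ψ = 0.351.
Compositions from xᵢ = zᵢ/(1+ψ(Kᵢ−1)), yᵢ = Kᵢxᵢ:
  A: x = 0.196, y = 0.606
  B: x = 0.124, y = 0.176
  C: x = 0.681, y = 0.218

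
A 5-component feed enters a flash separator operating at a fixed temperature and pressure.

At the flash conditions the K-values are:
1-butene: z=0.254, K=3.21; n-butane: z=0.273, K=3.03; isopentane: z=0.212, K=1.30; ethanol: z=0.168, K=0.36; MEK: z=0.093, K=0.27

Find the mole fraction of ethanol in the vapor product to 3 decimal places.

y_ethanol = 0.139

Newton iteration, ψ⁰ = 0.44:
  ψ = 0.440: g = 0.3838, g' = -0.889 → ψ = 0.872
  ψ = 0.872: g = 0.0122, g' = -1.031 → ψ = 0.884
Converged at ψ = 0.884.
Compositions from xᵢ = zᵢ/(1+ψ(Kᵢ−1)), yᵢ = Kᵢxᵢ:
  1-butene: x = 0.086, y = 0.276
  n-butane: x = 0.098, y = 0.296
  isopentane: x = 0.168, y = 0.218
  ethanol: x = 0.387, y = 0.139
  MEK: x = 0.262, y = 0.071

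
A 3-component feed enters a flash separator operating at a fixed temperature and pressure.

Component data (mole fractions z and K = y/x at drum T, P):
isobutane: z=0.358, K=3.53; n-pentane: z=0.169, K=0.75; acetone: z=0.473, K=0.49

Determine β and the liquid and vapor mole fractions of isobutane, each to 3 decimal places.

Let β = V/F and solve Σ zᵢ(Kᵢ−1)/(1+β(Kᵢ−1)) = 0.
Feasibility: ΣzᵢKᵢ = 1.622, Σzᵢ/Kᵢ = 1.292 — both > 1, two phases present.
Iterate (Newton) starting at β = 0.5:
  β = 0.500: g = 0.0278, g' = -0.682 → β = 0.541
  β = 0.541: g = 0.0005, g' = -0.657 → β = 0.542
Converged at β = 0.542.
Compositions from xᵢ = zᵢ/(1+β(Kᵢ−1)), yᵢ = Kᵢxᵢ:
  isobutane: x = 0.151, y = 0.533
  n-pentane: x = 0.195, y = 0.147
  acetone: x = 0.653, y = 0.320

β = 0.542, x_isobutane = 0.151, y_isobutane = 0.533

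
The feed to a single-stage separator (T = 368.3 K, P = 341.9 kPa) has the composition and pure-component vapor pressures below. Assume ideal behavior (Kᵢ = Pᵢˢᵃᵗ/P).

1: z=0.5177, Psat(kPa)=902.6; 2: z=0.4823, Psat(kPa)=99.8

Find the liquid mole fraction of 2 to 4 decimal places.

Raoult's law: Kᵢ = Pᵢˢᵃᵗ/P = Pᵢˢᵃᵗ/341.9.
  K_1 = 902.6/341.9 = 2.639953, K_2 = 99.8/341.9 = 0.291898
Let ψ = V/F and solve Σ zᵢ(Kᵢ−1)/(1+ψ(Kᵢ−1)) = 0.
g(0) = ΣzᵢKᵢ − 1 = 0.5075 and g(1) = 1 − Σzᵢ/Kᵢ = -0.8484, so a root lies in (0, 1).
Binary case is linear: z₁(K₁−1)(1+ψ(K₂−1)) + z₂(K₂−1)(1+ψ(K₁−1)) = 0
⇒ ψ = [z₁(K₁−1)+z₂(K₂−1)] / [−(K₁−1)(K₂−1)] = 0.50749/1.16125 = 0.4370
Compositions from xᵢ = zᵢ/(1+ψ(Kᵢ−1)), yᵢ = Kᵢxᵢ:
  1: x = 0.3016, y = 0.7961
  2: x = 0.6984, y = 0.2039

x_2 = 0.6984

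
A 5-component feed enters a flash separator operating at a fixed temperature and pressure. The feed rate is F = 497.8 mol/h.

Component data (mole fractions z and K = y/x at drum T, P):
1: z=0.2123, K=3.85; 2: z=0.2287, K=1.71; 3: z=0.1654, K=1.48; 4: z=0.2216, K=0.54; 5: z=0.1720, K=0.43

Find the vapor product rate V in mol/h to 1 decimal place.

V = 401.9 mol/h

Rachford–Rice: g(V/F) = Σ zᵢ(Kᵢ−1)/(1+V/F(Kᵢ−1)) = 0.
g(0) = ΣzᵢKᵢ − 1 = 0.6468 and g(1) = 1 − Σzᵢ/Kᵢ = -0.1110, so a root lies in (0, 1).
Newton iteration, V/F⁰ = 0.54:
  V/F = 0.5400: g = 0.14147, g' = -0.5514 → V/F = 0.7966
  V/F = 0.7966: g = 0.00571, g' = -0.5325 → V/F = 0.8073
Converged at V/F = 0.8073.
Then V = V/F·F = 0.8073·497.8 = 401.9 mol/h and L = F − V = 95.9 mol/h.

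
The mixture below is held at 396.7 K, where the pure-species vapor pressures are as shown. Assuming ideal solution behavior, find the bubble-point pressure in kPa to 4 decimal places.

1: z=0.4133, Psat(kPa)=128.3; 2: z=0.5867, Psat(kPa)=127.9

At the bubble point ψ → 0, so ΣzᵢKᵢ = 1 with Kᵢ = Pᵢˢᵃᵗ/P ⇒ P = ΣzᵢPᵢˢᵃᵗ.
P = 0.4133·128.3 + 0.5867·127.9 = 128.0653 kPa

Pbub = 128.0653 kPa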